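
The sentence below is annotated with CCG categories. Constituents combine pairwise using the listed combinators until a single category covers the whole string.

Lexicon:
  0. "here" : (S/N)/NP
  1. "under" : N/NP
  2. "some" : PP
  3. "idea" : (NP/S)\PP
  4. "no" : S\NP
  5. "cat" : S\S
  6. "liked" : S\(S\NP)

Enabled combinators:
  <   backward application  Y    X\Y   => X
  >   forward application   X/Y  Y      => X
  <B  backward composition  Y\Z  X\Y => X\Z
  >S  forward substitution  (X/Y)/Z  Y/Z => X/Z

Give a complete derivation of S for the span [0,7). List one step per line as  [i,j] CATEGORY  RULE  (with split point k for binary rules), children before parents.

[0,7] S   >
  [0,2] S/NP   >S
    [0,1] "here" : (S/N)/NP
    [1,2] "under" : N/NP
  [2,7] NP   >
    [2,4] NP/S   <
      [2,3] "some" : PP
      [3,4] "idea" : (NP/S)\PP
    [4,7] S   <
      [4,6] S\NP   <B
        [4,5] "no" : S\NP
        [5,6] "cat" : S\S
      [6,7] "liked" : S\(S\NP)

[0,1] (S/N)/NP  lex  "here"
[1,2] N/NP  lex  "under"
[0,2] S/NP  >S  k=1
[2,3] PP  lex  "some"
[3,4] (NP/S)\PP  lex  "idea"
[2,4] NP/S  <  k=3
[4,5] S\NP  lex  "no"
[5,6] S\S  lex  "cat"
[4,6] S\NP  <B  k=5
[6,7] S\(S\NP)  lex  "liked"
[4,7] S  <  k=6
[2,7] NP  >  k=4
[0,7] S  >  k=2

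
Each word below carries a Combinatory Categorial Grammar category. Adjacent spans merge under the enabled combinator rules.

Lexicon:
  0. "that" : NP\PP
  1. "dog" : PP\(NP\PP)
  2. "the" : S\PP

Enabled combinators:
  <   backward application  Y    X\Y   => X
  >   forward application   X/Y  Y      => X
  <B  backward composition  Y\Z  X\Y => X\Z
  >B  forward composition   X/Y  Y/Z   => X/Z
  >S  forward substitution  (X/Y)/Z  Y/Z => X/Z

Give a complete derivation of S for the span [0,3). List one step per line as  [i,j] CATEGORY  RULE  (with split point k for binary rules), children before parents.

[0,3] S   <
  [0,2] PP   <
    [0,1] "that" : NP\PP
    [1,2] "dog" : PP\(NP\PP)
  [2,3] "the" : S\PP

[0,1] NP\PP  lex  "that"
[1,2] PP\(NP\PP)  lex  "dog"
[0,2] PP  <  k=1
[2,3] S\PP  lex  "the"
[0,3] S  <  k=2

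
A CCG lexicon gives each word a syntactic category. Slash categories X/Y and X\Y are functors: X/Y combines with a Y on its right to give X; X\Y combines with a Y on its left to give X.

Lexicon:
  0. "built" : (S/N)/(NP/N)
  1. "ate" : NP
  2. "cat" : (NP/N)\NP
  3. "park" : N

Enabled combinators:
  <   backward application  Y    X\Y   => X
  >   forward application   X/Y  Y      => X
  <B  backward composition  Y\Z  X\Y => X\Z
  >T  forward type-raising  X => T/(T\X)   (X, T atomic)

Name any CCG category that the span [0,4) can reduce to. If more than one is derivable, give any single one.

S

[0,4] S   >
  [0,3] S/N   >
    [0,1] "built" : (S/N)/(NP/N)
    [1,3] NP/N   <
      [1,2] "ate" : NP
      [2,3] "cat" : (NP/N)\NP
  [3,4] "park" : N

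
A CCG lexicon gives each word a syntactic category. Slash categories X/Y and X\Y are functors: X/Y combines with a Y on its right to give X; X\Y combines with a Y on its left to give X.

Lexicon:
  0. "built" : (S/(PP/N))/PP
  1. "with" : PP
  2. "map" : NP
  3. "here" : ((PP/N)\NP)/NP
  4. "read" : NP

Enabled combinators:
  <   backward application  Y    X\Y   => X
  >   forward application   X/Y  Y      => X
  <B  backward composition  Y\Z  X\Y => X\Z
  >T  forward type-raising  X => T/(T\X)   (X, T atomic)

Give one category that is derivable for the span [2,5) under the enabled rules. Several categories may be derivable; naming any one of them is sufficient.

[0,5] S   >
  [0,2] S/(PP/N)   >
    [0,1] "built" : (S/(PP/N))/PP
    [1,2] "with" : PP
  [2,5] PP/N   <
    [2,3] "map" : NP
    [3,5] (PP/N)\NP   >
      [3,4] "here" : ((PP/N)\NP)/NP
      [4,5] "read" : NP

PP/N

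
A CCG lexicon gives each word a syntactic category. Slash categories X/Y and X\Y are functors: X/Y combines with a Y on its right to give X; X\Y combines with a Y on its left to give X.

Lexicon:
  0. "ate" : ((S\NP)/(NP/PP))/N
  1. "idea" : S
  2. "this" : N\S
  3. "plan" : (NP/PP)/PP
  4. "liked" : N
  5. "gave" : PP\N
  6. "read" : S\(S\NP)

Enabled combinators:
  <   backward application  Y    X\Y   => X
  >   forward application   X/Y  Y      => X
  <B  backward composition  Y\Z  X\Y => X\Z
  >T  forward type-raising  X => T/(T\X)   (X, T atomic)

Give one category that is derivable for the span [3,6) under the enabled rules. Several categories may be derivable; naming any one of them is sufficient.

[0,7] S   <
  [0,6] S\NP   >
    [0,3] (S\NP)/(NP/PP)   >
      [0,1] "ate" : ((S\NP)/(NP/PP))/N
      [1,3] N   >
        [1,2] N/(N\S)   >T
          [1,2] "idea" : S
        [2,3] "this" : N\S
    [3,6] NP/PP   >
      [3,4] "plan" : (NP/PP)/PP
      [4,6] PP   <
        [4,5] "liked" : N
        [5,6] "gave" : PP\N
  [6,7] "read" : S\(S\NP)

NP/PP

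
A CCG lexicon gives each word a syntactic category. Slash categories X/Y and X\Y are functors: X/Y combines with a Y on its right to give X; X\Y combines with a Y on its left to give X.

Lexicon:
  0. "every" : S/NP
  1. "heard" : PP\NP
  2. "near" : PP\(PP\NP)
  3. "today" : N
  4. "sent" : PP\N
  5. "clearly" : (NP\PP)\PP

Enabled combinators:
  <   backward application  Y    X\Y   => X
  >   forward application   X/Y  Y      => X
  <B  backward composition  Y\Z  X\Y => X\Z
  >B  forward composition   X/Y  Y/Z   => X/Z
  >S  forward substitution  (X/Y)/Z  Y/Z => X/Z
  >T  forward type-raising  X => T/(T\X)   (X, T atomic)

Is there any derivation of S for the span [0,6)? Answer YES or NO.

YES

[0,6] S   >
  [0,1] "every" : S/NP
  [1,6] NP   <
    [1,3] PP   <
      [1,2] "heard" : PP\NP
      [2,3] "near" : PP\(PP\NP)
    [3,6] NP\PP   <
      [3,5] PP   <
        [3,4] "today" : N
        [4,5] "sent" : PP\N
      [5,6] "clearly" : (NP\PP)\PP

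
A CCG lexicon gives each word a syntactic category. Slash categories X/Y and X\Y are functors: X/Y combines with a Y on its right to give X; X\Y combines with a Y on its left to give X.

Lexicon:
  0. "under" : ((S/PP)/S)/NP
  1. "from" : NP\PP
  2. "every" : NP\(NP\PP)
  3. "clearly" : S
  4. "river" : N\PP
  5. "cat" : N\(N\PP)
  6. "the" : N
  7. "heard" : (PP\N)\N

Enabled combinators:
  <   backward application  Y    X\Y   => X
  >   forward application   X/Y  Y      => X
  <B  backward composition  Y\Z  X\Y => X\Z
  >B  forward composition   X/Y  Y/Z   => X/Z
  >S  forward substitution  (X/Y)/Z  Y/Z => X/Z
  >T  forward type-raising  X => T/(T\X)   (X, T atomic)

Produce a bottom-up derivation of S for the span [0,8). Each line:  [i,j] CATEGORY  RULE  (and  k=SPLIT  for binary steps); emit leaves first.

[0,8] S   >
  [0,4] S/PP   >
    [0,3] (S/PP)/S   >
      [0,1] "under" : ((S/PP)/S)/NP
      [1,3] NP   <
        [1,2] "from" : NP\PP
        [2,3] "every" : NP\(NP\PP)
    [3,4] "clearly" : S
  [4,8] PP   <
    [4,6] N   <
      [4,5] "river" : N\PP
      [5,6] "cat" : N\(N\PP)
    [6,8] PP\N   <
      [6,7] "the" : N
      [7,8] "heard" : (PP\N)\N

[0,1] ((S/PP)/S)/NP  lex  "under"
[1,2] NP\PP  lex  "from"
[2,3] NP\(NP\PP)  lex  "every"
[1,3] NP  <  k=2
[0,3] (S/PP)/S  >  k=1
[3,4] S  lex  "clearly"
[0,4] S/PP  >  k=3
[4,5] N\PP  lex  "river"
[5,6] N\(N\PP)  lex  "cat"
[4,6] N  <  k=5
[6,7] N  lex  "the"
[7,8] (PP\N)\N  lex  "heard"
[6,8] PP\N  <  k=7
[4,8] PP  <  k=6
[0,8] S  >  k=4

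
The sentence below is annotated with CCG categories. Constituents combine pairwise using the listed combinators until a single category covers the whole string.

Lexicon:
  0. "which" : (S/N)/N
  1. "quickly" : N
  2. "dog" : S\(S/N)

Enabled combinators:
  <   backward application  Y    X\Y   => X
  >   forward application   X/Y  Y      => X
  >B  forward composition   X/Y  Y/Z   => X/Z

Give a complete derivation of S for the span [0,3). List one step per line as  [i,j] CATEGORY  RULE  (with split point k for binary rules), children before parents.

[0,3] S   <
  [0,2] S/N   >
    [0,1] "which" : (S/N)/N
    [1,2] "quickly" : N
  [2,3] "dog" : S\(S/N)

[0,1] (S/N)/N  lex  "which"
[1,2] N  lex  "quickly"
[0,2] S/N  >  k=1
[2,3] S\(S/N)  lex  "dog"
[0,3] S  <  k=2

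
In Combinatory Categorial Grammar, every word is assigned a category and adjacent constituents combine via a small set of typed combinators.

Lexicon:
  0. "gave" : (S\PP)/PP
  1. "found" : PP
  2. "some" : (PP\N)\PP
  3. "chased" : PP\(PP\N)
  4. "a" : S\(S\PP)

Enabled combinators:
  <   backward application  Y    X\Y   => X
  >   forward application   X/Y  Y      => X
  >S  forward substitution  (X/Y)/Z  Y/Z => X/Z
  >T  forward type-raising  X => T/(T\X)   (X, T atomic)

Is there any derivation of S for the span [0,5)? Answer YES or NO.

[0,5] S   <
  [0,4] S\PP   >
    [0,1] "gave" : (S\PP)/PP
    [1,4] PP   <
      [1,3] PP\N   <
        [1,2] "found" : PP
        [2,3] "some" : (PP\N)\PP
      [3,4] "chased" : PP\(PP\N)
  [4,5] "a" : S\(S\PP)

YES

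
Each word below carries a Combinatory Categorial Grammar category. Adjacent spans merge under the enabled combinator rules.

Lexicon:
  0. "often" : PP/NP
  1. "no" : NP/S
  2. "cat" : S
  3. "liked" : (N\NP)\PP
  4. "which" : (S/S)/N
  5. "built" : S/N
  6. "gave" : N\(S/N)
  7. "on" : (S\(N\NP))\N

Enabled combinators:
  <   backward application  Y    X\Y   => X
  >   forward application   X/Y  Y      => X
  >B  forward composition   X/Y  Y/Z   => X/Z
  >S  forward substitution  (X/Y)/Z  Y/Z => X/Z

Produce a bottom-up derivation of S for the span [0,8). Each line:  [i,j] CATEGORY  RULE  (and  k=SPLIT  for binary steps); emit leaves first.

[0,8] S   <
  [0,4] N\NP   <
    [0,3] PP   >
      [0,1] "often" : PP/NP
      [1,3] NP   >
        [1,2] "no" : NP/S
        [2,3] "cat" : S
    [3,4] "liked" : (N\NP)\PP
  [4,8] S\(N\NP)   <
    [4,7] N   <
      [4,6] S/N   >S
        [4,5] "which" : (S/S)/N
        [5,6] "built" : S/N
      [6,7] "gave" : N\(S/N)
    [7,8] "on" : (S\(N\NP))\N

[0,1] PP/NP  lex  "often"
[1,2] NP/S  lex  "no"
[2,3] S  lex  "cat"
[1,3] NP  >  k=2
[0,3] PP  >  k=1
[3,4] (N\NP)\PP  lex  "liked"
[0,4] N\NP  <  k=3
[4,5] (S/S)/N  lex  "which"
[5,6] S/N  lex  "built"
[4,6] S/N  >S  k=5
[6,7] N\(S/N)  lex  "gave"
[4,7] N  <  k=6
[7,8] (S\(N\NP))\N  lex  "on"
[4,8] S\(N\NP)  <  k=7
[0,8] S  <  k=4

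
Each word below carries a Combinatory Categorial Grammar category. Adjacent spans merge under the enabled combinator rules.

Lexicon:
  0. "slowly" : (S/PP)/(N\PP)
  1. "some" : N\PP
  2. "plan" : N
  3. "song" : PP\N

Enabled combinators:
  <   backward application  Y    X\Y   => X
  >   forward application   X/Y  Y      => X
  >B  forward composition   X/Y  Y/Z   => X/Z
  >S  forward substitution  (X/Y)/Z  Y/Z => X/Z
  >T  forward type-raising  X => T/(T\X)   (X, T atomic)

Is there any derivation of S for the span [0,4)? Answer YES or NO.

[0,4] S   >
  [0,2] S/PP   >
    [0,1] "slowly" : (S/PP)/(N\PP)
    [1,2] "some" : N\PP
  [2,4] PP   <
    [2,3] "plan" : N
    [3,4] "song" : PP\N

YES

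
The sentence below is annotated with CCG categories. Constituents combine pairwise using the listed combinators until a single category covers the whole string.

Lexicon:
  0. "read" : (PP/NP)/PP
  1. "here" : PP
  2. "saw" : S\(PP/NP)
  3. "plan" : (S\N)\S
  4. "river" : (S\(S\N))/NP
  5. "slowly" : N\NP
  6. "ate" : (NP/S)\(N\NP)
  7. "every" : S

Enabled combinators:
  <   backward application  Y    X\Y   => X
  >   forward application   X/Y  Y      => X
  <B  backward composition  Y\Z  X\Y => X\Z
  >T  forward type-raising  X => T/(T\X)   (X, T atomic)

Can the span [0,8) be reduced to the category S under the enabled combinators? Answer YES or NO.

YES

[0,8] S   <
  [0,4] S\N   <
    [0,3] S   <
      [0,2] PP/NP   >
        [0,1] "read" : (PP/NP)/PP
        [1,2] "here" : PP
      [2,3] "saw" : S\(PP/NP)
    [3,4] "plan" : (S\N)\S
  [4,8] S\(S\N)   >
    [4,5] "river" : (S\(S\N))/NP
    [5,8] NP   >
      [5,7] NP/S   <
        [5,6] "slowly" : N\NP
        [6,7] "ate" : (NP/S)\(N\NP)
      [7,8] "every" : S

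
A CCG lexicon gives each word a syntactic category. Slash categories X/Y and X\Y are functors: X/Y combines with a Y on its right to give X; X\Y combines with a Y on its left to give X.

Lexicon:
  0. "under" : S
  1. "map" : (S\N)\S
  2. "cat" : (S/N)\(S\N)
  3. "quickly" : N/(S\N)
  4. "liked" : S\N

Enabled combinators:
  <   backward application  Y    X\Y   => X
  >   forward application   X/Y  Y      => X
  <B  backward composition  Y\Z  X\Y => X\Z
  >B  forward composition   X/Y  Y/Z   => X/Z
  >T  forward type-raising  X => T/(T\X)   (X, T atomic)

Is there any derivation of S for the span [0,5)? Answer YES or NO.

YES

[0,5] S   >
  [0,3] S/N   <
    [0,2] S\N   <
      [0,1] "under" : S
      [1,2] "map" : (S\N)\S
    [2,3] "cat" : (S/N)\(S\N)
  [3,5] N   >
    [3,4] "quickly" : N/(S\N)
    [4,5] "liked" : S\N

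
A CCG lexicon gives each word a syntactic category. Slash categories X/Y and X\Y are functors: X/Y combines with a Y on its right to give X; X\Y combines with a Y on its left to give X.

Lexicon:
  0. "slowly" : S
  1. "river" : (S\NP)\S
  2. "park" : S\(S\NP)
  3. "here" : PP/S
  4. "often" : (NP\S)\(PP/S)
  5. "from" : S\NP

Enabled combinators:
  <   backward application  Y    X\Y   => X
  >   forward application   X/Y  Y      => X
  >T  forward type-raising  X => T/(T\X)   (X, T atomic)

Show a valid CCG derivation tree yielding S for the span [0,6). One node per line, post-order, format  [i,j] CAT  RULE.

[0,1] S  lex  "slowly"
[1,2] (S\NP)\S  lex  "river"
[0,2] S\NP  <  k=1
[2,3] S\(S\NP)  lex  "park"
[0,3] S  <  k=2
[3,4] PP/S  lex  "here"
[4,5] (NP\S)\(PP/S)  lex  "often"
[3,5] NP\S  <  k=4
[0,5] NP  <  k=3
[5,6] S\NP  lex  "from"
[0,6] S  <  k=5

[0,6] S   <
  [0,5] NP   <
    [0,3] S   <
      [0,2] S\NP   <
        [0,1] "slowly" : S
        [1,2] "river" : (S\NP)\S
      [2,3] "park" : S\(S\NP)
    [3,5] NP\S   <
      [3,4] "here" : PP/S
      [4,5] "often" : (NP\S)\(PP/S)
  [5,6] "from" : S\NP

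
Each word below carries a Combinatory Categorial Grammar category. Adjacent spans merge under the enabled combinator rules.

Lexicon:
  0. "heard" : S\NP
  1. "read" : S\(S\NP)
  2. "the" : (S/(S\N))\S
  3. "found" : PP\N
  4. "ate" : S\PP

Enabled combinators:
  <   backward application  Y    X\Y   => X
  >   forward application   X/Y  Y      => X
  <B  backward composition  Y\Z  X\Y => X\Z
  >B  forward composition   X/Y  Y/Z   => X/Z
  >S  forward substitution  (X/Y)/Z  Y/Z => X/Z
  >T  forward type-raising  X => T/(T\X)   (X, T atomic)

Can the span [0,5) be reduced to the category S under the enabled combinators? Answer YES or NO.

YES

[0,5] S   >
  [0,3] S/(S\N)   <
    [0,2] S   <
      [0,1] "heard" : S\NP
      [1,2] "read" : S\(S\NP)
    [2,3] "the" : (S/(S\N))\S
  [3,5] S\N   <B
    [3,4] "found" : PP\N
    [4,5] "ate" : S\PP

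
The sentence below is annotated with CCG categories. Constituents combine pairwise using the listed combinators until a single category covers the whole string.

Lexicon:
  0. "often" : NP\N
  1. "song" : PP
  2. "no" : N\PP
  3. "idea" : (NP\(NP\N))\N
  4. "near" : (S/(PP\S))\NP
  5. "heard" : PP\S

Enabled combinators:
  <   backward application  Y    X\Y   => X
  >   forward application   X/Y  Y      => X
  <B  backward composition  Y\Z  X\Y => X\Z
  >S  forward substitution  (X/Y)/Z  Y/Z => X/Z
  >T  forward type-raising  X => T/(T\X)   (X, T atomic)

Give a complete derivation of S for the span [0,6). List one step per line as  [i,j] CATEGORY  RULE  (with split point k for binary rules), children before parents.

[0,6] S   >
  [0,5] S/(PP\S)   <
    [0,4] NP   <
      [0,1] "often" : NP\N
      [1,4] NP\(NP\N)   <
        [1,3] N   <
          [1,2] "song" : PP
          [2,3] "no" : N\PP
        [3,4] "idea" : (NP\(NP\N))\N
    [4,5] "near" : (S/(PP\S))\NP
  [5,6] "heard" : PP\S

[0,1] NP\N  lex  "often"
[1,2] PP  lex  "song"
[2,3] N\PP  lex  "no"
[1,3] N  <  k=2
[3,4] (NP\(NP\N))\N  lex  "idea"
[1,4] NP\(NP\N)  <  k=3
[0,4] NP  <  k=1
[4,5] (S/(PP\S))\NP  lex  "near"
[0,5] S/(PP\S)  <  k=4
[5,6] PP\S  lex  "heard"
[0,6] S  >  k=5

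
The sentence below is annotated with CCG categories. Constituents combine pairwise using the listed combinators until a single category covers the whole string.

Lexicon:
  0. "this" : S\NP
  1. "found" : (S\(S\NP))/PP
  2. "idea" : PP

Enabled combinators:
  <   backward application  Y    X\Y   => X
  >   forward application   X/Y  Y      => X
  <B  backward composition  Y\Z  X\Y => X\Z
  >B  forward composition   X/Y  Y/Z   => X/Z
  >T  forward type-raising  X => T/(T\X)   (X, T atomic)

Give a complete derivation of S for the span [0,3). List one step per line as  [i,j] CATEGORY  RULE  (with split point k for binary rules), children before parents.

[0,3] S   <
  [0,1] "this" : S\NP
  [1,3] S\(S\NP)   >
    [1,2] "found" : (S\(S\NP))/PP
    [2,3] "idea" : PP

[0,1] S\NP  lex  "this"
[1,2] (S\(S\NP))/PP  lex  "found"
[2,3] PP  lex  "idea"
[1,3] S\(S\NP)  >  k=2
[0,3] S  <  k=1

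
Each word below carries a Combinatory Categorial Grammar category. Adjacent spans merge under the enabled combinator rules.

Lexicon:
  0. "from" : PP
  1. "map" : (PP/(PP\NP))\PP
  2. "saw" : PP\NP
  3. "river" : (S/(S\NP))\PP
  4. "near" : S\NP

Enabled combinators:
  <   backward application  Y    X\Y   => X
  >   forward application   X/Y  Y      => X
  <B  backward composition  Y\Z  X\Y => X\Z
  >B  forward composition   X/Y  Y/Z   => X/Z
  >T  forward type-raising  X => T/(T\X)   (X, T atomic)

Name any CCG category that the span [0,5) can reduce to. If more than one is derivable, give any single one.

S

[0,5] S   >
  [0,4] S/(S\NP)   <
    [0,3] PP   >
      [0,2] PP/(PP\NP)   <
        [0,1] "from" : PP
        [1,2] "map" : (PP/(PP\NP))\PP
      [2,3] "saw" : PP\NP
    [3,4] "river" : (S/(S\NP))\PP
  [4,5] "near" : S\NP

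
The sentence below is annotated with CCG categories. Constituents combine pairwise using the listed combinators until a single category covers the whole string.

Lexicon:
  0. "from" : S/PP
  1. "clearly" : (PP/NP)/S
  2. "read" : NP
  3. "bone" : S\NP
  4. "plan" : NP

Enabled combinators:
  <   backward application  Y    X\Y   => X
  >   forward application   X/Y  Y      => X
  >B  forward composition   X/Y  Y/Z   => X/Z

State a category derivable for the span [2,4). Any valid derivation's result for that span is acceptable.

S

[0,5] S   >
  [0,1] "from" : S/PP
  [1,5] PP   >
    [1,4] PP/NP   >
      [1,2] "clearly" : (PP/NP)/S
      [2,4] S   <
        [2,3] "read" : NP
        [3,4] "bone" : S\NP
    [4,5] "plan" : NP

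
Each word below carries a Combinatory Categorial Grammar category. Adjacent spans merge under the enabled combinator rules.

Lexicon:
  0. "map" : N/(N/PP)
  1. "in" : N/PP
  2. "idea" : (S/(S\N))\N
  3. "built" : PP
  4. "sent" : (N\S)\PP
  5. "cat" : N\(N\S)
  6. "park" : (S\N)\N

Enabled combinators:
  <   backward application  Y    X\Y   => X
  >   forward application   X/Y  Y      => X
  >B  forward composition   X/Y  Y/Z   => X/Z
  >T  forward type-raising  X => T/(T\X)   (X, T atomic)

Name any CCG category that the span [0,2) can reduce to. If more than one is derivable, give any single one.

[0,7] S   >
  [0,3] S/(S\N)   <
    [0,2] N   >
      [0,1] "map" : N/(N/PP)
      [1,2] "in" : N/PP
    [2,3] "idea" : (S/(S\N))\N
  [3,7] S\N   <
    [3,6] N   <
      [3,5] N\S   <
        [3,4] "built" : PP
        [4,5] "sent" : (N\S)\PP
      [5,6] "cat" : N\(N\S)
    [6,7] "park" : (S\N)\N

N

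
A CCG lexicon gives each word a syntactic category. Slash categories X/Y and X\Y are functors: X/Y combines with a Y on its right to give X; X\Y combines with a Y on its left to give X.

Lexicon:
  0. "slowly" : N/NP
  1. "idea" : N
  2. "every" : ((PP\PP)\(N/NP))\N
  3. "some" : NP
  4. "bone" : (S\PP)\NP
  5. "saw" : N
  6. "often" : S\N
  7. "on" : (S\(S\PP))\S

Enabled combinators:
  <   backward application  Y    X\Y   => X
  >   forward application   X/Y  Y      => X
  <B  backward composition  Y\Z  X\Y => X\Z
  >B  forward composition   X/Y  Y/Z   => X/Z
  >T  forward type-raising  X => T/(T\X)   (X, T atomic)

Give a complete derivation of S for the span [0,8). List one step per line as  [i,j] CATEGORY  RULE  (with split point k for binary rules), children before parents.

[0,1] N/NP  lex  "slowly"
[1,2] N  lex  "idea"
[2,3] ((PP\PP)\(N/NP))\N  lex  "every"
[1,3] (PP\PP)\(N/NP)  <  k=2
[0,3] PP\PP  <  k=1
[3,4] NP  lex  "some"
[4,5] (S\PP)\NP  lex  "bone"
[3,5] S\PP  <  k=4
[0,5] S\PP  <B  k=3
[5,6] N  lex  "saw"
[6,7] S\N  lex  "often"
[5,7] S  <  k=6
[7,8] (S\(S\PP))\S  lex  "on"
[5,8] S\(S\PP)  <  k=7
[0,8] S  <  k=5

[0,8] S   <
  [0,5] S\PP   <B
    [0,3] PP\PP   <
      [0,1] "slowly" : N/NP
      [1,3] (PP\PP)\(N/NP)   <
        [1,2] "idea" : N
        [2,3] "every" : ((PP\PP)\(N/NP))\N
    [3,5] S\PP   <
      [3,4] "some" : NP
      [4,5] "bone" : (S\PP)\NP
  [5,8] S\(S\PP)   <
    [5,7] S   <
      [5,6] "saw" : N
      [6,7] "often" : S\N
    [7,8] "on" : (S\(S\PP))\S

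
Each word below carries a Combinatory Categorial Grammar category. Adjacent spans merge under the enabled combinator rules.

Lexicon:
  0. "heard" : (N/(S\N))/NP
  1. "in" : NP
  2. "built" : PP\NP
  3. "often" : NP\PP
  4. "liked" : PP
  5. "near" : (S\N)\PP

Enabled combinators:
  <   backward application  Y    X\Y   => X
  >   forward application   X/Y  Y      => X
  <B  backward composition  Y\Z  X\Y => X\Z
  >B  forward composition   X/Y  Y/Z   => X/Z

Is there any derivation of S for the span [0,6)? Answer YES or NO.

(N/(S\N))/NP NP PP\NP NP\PP PP (S\N)\PP
CKY chart[0,6] = {N}; S ∉ chart

NO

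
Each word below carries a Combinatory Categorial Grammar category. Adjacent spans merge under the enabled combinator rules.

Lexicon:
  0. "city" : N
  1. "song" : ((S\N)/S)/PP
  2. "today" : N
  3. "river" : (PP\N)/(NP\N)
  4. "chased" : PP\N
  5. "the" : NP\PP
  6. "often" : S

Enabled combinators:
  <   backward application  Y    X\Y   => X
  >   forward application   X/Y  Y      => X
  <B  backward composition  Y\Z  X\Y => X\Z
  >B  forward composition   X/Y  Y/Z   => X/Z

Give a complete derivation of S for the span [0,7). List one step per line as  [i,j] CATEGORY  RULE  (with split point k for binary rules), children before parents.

[0,1] N  lex  "city"
[1,2] ((S\N)/S)/PP  lex  "song"
[2,3] N  lex  "today"
[3,4] (PP\N)/(NP\N)  lex  "river"
[4,5] PP\N  lex  "chased"
[5,6] NP\PP  lex  "the"
[4,6] NP\N  <B  k=5
[3,6] PP\N  >  k=4
[2,6] PP  <  k=3
[1,6] (S\N)/S  >  k=2
[6,7] S  lex  "often"
[1,7] S\N  >  k=6
[0,7] S  <  k=1

[0,7] S   <
  [0,1] "city" : N
  [1,7] S\N   >
    [1,6] (S\N)/S   >
      [1,2] "song" : ((S\N)/S)/PP
      [2,6] PP   <
        [2,3] "today" : N
        [3,6] PP\N   >
          [3,4] "river" : (PP\N)/(NP\N)
          [4,6] NP\N   <B
            [4,5] "chased" : PP\N
            [5,6] "the" : NP\PP
    [6,7] "often" : S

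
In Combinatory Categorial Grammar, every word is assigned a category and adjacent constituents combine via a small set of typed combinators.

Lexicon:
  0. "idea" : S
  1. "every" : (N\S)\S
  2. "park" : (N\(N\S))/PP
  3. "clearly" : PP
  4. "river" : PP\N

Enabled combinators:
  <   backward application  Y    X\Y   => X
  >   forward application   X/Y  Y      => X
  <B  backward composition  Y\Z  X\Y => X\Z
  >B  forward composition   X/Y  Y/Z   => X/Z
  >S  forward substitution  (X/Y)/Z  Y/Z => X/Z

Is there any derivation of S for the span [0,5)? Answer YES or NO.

NO

S (N\S)\S (N\(N\S))/PP PP PP\N
CKY chart[0,5] = {PP}; S ∉ chart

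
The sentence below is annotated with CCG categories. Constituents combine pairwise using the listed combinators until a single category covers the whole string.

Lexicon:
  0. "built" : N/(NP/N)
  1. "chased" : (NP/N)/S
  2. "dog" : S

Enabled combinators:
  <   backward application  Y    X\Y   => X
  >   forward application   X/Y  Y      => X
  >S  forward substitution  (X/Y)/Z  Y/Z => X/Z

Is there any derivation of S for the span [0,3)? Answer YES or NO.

N/(NP/N) (NP/N)/S S
CKY chart[0,3] = {N}; S ∉ chart

NO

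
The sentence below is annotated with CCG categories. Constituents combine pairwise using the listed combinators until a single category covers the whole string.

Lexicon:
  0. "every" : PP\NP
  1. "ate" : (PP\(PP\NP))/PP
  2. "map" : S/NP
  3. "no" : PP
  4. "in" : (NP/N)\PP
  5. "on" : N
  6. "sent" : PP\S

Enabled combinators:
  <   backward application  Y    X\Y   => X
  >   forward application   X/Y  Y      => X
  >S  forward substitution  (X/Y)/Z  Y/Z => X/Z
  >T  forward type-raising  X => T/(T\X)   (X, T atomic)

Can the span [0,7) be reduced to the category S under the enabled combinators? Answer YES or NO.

NO

PP\NP (PP\(PP\NP))/PP S/NP PP (NP/N)\PP N PP\S
CKY chart[0,7] = {N/(N\PP), NP/(NP\PP), PP, PP/(PP\PP), S/(S\PP)}; S ∉ chart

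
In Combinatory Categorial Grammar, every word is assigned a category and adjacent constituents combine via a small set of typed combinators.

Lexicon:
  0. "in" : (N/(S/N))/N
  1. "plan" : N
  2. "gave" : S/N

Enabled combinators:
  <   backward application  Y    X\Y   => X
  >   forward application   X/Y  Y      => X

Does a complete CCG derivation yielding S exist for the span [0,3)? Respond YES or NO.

NO

(N/(S/N))/N N S/N
CKY chart[0,3] = {N}; S ∉ chart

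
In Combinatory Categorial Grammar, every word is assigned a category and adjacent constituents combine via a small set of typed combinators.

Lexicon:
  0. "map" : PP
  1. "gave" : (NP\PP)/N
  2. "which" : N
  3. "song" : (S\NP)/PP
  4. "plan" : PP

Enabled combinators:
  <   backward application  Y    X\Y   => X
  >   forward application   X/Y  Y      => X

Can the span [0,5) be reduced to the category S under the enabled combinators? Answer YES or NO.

[0,5] S   <
  [0,3] NP   <
    [0,1] "map" : PP
    [1,3] NP\PP   >
      [1,2] "gave" : (NP\PP)/N
      [2,3] "which" : N
  [3,5] S\NP   >
    [3,4] "song" : (S\NP)/PP
    [4,5] "plan" : PP

YES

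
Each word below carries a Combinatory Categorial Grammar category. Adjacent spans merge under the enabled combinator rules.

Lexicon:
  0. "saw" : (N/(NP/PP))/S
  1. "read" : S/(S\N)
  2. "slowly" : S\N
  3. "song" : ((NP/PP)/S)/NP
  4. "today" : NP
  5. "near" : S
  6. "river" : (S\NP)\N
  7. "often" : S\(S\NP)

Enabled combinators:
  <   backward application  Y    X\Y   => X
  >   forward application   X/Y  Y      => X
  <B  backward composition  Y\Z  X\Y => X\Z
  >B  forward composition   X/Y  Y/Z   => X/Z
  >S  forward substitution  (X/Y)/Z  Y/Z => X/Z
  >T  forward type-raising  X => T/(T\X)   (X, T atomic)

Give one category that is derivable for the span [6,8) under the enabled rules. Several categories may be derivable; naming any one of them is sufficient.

[0,8] S   <
  [0,6] N   >
    [0,3] N/(NP/PP)   >
      [0,1] "saw" : (N/(NP/PP))/S
      [1,3] S   >
        [1,2] "read" : S/(S\N)
        [2,3] "slowly" : S\N
    [3,6] NP/PP   >
      [3,5] (NP/PP)/S   >
        [3,4] "song" : ((NP/PP)/S)/NP
        [4,5] "today" : NP
      [5,6] "near" : S
  [6,8] S\N   <B
    [6,7] "river" : (S\NP)\N
    [7,8] "often" : S\(S\NP)

S\N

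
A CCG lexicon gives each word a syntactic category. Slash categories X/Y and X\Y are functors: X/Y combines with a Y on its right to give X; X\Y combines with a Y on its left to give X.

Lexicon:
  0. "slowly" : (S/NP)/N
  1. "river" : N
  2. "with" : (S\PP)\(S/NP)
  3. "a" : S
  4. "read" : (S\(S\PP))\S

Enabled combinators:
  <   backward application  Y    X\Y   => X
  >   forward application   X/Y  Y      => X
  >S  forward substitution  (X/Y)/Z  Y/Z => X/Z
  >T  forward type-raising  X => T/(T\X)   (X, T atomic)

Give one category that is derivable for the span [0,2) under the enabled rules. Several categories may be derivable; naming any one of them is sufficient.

[0,5] S   <
  [0,3] S\PP   <
    [0,2] S/NP   >
      [0,1] "slowly" : (S/NP)/N
      [1,2] "river" : N
    [2,3] "with" : (S\PP)\(S/NP)
  [3,5] S\(S\PP)   <
    [3,4] "a" : S
    [4,5] "read" : (S\(S\PP))\S

S/NP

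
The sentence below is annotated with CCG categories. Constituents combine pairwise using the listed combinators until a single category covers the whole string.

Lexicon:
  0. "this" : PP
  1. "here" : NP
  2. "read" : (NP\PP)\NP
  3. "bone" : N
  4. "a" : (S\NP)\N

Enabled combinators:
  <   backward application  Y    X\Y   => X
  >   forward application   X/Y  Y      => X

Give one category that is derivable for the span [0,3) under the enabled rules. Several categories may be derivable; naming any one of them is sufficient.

NP

[0,5] S   <
  [0,3] NP   <
    [0,1] "this" : PP
    [1,3] NP\PP   <
      [1,2] "here" : NP
      [2,3] "read" : (NP\PP)\NP
  [3,5] S\NP   <
    [3,4] "bone" : N
    [4,5] "a" : (S\NP)\N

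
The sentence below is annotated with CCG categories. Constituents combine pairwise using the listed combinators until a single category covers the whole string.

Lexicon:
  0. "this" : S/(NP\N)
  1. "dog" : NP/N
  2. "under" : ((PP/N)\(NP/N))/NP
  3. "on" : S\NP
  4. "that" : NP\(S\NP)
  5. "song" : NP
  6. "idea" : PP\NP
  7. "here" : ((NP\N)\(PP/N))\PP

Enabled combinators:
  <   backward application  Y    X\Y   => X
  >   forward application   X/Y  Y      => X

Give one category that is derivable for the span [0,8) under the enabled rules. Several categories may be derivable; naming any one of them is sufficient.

[0,8] S   >
  [0,1] "this" : S/(NP\N)
  [1,8] NP\N   <
    [1,5] PP/N   <
      [1,2] "dog" : NP/N
      [2,5] (PP/N)\(NP/N)   >
        [2,3] "under" : ((PP/N)\(NP/N))/NP
        [3,5] NP   <
          [3,4] "on" : S\NP
          [4,5] "that" : NP\(S\NP)
    [5,8] (NP\N)\(PP/N)   <
      [5,7] PP   <
        [5,6] "song" : NP
        [6,7] "idea" : PP\NP
      [7,8] "here" : ((NP\N)\(PP/N))\PP

S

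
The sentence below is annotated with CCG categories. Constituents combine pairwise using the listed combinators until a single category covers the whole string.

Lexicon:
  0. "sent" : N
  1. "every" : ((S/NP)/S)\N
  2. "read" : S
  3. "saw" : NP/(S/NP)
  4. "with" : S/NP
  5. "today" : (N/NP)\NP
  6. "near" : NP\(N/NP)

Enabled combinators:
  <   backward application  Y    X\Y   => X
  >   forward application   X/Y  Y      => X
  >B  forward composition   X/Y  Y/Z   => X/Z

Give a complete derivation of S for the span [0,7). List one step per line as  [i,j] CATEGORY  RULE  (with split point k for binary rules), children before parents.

[0,1] N  lex  "sent"
[1,2] ((S/NP)/S)\N  lex  "every"
[0,2] (S/NP)/S  <  k=1
[2,3] S  lex  "read"
[0,3] S/NP  >  k=2
[3,4] NP/(S/NP)  lex  "saw"
[4,5] S/NP  lex  "with"
[3,5] NP  >  k=4
[5,6] (N/NP)\NP  lex  "today"
[3,6] N/NP  <  k=5
[6,7] NP\(N/NP)  lex  "near"
[3,7] NP  <  k=6
[0,7] S  >  k=3

[0,7] S   >
  [0,3] S/NP   >
    [0,2] (S/NP)/S   <
      [0,1] "sent" : N
      [1,2] "every" : ((S/NP)/S)\N
    [2,3] "read" : S
  [3,7] NP   <
    [3,6] N/NP   <
      [3,5] NP   >
        [3,4] "saw" : NP/(S/NP)
        [4,5] "with" : S/NP
      [5,6] "today" : (N/NP)\NP
    [6,7] "near" : NP\(N/NP)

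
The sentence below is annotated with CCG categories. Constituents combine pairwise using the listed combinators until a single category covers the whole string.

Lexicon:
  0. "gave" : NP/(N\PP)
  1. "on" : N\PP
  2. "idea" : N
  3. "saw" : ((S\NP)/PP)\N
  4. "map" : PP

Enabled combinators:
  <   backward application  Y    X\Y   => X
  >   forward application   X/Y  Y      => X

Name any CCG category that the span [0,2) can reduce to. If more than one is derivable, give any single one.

[0,5] S   <
  [0,2] NP   >
    [0,1] "gave" : NP/(N\PP)
    [1,2] "on" : N\PP
  [2,5] S\NP   >
    [2,4] (S\NP)/PP   <
      [2,3] "idea" : N
      [3,4] "saw" : ((S\NP)/PP)\N
    [4,5] "map" : PP

NP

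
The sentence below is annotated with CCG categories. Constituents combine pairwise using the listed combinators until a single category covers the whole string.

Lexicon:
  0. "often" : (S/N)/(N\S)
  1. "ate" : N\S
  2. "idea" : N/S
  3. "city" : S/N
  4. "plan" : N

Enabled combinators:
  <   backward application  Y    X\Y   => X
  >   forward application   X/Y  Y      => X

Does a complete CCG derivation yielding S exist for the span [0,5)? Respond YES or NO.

[0,5] S   >
  [0,2] S/N   >
    [0,1] "often" : (S/N)/(N\S)
    [1,2] "ate" : N\S
  [2,5] N   >
    [2,3] "idea" : N/S
    [3,5] S   >
      [3,4] "city" : S/N
      [4,5] "plan" : N

YES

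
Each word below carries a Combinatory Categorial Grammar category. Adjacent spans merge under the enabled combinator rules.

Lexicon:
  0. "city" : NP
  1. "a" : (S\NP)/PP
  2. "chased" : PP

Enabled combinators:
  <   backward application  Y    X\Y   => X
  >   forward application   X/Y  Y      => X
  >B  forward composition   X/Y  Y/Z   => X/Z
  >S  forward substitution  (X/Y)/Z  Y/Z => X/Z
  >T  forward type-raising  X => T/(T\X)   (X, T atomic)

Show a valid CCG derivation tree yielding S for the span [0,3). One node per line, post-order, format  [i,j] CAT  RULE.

[0,1] NP  lex  "city"
[0,1] S/(S\NP)  >T
[1,2] (S\NP)/PP  lex  "a"
[2,3] PP  lex  "chased"
[1,3] S\NP  >  k=2
[0,3] S  >  k=1

[0,3] S   >
  [0,1] S/(S\NP)   >T
    [0,1] "city" : NP
  [1,3] S\NP   >
    [1,2] "a" : (S\NP)/PP
    [2,3] "chased" : PP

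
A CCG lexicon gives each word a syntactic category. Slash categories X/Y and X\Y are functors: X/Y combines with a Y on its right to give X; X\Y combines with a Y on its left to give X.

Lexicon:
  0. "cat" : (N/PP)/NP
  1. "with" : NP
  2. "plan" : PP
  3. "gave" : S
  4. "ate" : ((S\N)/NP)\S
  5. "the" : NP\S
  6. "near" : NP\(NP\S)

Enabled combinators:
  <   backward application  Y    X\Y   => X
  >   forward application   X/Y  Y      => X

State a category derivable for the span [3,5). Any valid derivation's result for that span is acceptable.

(S\N)/NP

[0,7] S   <
  [0,3] N   >
    [0,2] N/PP   >
      [0,1] "cat" : (N/PP)/NP
      [1,2] "with" : NP
    [2,3] "plan" : PP
  [3,7] S\N   >
    [3,5] (S\N)/NP   <
      [3,4] "gave" : S
      [4,5] "ate" : ((S\N)/NP)\S
    [5,7] NP   <
      [5,6] "the" : NP\S
      [6,7] "near" : NP\(NP\S)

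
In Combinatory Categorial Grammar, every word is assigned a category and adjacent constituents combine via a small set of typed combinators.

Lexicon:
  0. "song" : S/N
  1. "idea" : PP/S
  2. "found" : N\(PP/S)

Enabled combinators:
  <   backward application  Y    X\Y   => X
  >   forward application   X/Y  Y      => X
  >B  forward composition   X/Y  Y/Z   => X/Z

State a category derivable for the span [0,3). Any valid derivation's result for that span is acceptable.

[0,3] S   >
  [0,1] "song" : S/N
  [1,3] N   <
    [1,2] "idea" : PP/S
    [2,3] "found" : N\(PP/S)

S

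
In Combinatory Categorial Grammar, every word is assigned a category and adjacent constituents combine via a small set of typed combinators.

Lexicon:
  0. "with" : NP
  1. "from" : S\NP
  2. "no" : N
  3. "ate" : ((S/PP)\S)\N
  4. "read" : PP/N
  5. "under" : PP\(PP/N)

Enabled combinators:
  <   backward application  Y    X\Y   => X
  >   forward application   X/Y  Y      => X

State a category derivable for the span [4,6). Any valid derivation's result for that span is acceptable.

[0,6] S   >
  [0,4] S/PP   <
    [0,2] S   <
      [0,1] "with" : NP
      [1,2] "from" : S\NP
    [2,4] (S/PP)\S   <
      [2,3] "no" : N
      [3,4] "ate" : ((S/PP)\S)\N
  [4,6] PP   <
    [4,5] "read" : PP/N
    [5,6] "under" : PP\(PP/N)

PP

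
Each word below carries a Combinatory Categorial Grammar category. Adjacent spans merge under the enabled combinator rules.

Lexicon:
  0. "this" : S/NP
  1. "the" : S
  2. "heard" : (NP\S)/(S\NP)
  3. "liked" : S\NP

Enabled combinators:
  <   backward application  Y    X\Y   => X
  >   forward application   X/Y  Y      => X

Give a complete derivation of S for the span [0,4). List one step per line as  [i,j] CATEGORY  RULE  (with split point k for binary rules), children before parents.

[0,1] S/NP  lex  "this"
[1,2] S  lex  "the"
[2,3] (NP\S)/(S\NP)  lex  "heard"
[3,4] S\NP  lex  "liked"
[2,4] NP\S  >  k=3
[1,4] NP  <  k=2
[0,4] S  >  k=1

[0,4] S   >
  [0,1] "this" : S/NP
  [1,4] NP   <
    [1,2] "the" : S
    [2,4] NP\S   >
      [2,3] "heard" : (NP\S)/(S\NP)
      [3,4] "liked" : S\NP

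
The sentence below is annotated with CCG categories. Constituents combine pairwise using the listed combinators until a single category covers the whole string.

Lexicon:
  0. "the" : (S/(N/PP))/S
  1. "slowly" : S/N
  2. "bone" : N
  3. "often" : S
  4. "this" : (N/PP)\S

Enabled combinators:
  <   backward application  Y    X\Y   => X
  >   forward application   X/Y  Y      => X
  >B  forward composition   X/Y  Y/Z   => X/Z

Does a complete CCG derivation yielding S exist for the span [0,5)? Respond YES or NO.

YES

[0,5] S   >
  [0,3] S/(N/PP)   >
    [0,1] "the" : (S/(N/PP))/S
    [1,3] S   >
      [1,2] "slowly" : S/N
      [2,3] "bone" : N
  [3,5] N/PP   <
    [3,4] "often" : S
    [4,5] "this" : (N/PP)\S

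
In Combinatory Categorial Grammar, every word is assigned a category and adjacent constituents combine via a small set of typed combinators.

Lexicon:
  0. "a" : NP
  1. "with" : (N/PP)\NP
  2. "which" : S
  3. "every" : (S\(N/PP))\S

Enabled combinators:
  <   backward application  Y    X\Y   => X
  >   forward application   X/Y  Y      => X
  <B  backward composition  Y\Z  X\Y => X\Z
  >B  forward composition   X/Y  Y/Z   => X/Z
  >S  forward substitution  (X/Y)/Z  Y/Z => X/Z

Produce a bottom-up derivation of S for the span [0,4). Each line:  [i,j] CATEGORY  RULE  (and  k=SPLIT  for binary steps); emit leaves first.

[0,4] S   <
  [0,2] N/PP   <
    [0,1] "a" : NP
    [1,2] "with" : (N/PP)\NP
  [2,4] S\(N/PP)   <
    [2,3] "which" : S
    [3,4] "every" : (S\(N/PP))\S

[0,1] NP  lex  "a"
[1,2] (N/PP)\NP  lex  "with"
[0,2] N/PP  <  k=1
[2,3] S  lex  "which"
[3,4] (S\(N/PP))\S  lex  "every"
[2,4] S\(N/PP)  <  k=3
[0,4] S  <  k=2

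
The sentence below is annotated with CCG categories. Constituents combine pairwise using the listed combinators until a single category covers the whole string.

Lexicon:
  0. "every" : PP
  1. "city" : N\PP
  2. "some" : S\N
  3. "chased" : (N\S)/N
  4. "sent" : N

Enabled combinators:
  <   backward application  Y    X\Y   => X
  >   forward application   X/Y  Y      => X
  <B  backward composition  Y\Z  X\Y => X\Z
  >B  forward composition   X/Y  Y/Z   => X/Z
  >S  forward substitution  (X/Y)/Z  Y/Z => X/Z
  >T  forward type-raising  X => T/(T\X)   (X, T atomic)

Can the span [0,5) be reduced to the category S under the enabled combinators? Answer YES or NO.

NO

PP N\PP S\N (N\S)/N N
CKY chart[0,5] = {N, N/(N\N), NP/(NP\N), PP/(PP\N), S/(S\N)}; S ∉ chart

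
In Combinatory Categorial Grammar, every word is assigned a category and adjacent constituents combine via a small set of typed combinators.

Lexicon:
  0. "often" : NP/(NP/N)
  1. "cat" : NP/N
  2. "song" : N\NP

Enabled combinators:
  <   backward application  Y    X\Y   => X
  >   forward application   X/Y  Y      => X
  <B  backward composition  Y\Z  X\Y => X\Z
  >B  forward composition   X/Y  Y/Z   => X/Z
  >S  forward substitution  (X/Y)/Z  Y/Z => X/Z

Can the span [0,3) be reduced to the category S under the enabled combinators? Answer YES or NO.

NP/(NP/N) NP/N N\NP
CKY chart[0,3] = {N}; S ∉ chart

NO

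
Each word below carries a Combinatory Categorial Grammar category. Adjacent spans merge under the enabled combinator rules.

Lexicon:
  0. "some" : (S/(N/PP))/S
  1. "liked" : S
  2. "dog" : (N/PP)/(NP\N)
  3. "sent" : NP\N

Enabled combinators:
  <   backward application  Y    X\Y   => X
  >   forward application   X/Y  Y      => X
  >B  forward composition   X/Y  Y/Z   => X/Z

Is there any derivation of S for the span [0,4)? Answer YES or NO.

YES

[0,4] S   >
  [0,2] S/(N/PP)   >
    [0,1] "some" : (S/(N/PP))/S
    [1,2] "liked" : S
  [2,4] N/PP   >
    [2,3] "dog" : (N/PP)/(NP\N)
    [3,4] "sent" : NP\N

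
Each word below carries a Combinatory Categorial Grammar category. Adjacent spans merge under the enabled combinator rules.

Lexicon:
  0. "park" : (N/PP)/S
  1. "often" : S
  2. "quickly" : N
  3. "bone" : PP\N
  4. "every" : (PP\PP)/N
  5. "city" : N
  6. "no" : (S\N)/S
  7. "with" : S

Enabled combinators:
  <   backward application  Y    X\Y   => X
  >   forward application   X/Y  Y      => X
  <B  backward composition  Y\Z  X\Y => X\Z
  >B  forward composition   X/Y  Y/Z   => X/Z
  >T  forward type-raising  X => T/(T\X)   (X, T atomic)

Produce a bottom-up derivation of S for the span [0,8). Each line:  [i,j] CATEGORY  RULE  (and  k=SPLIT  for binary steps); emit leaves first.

[0,8] S   <
  [0,6] N   >
    [0,2] N/PP   >
      [0,1] "park" : (N/PP)/S
      [1,2] "often" : S
    [2,6] PP   <
      [2,3] "quickly" : N
      [3,6] PP\N   <B
        [3,4] "bone" : PP\N
        [4,6] PP\PP   >
          [4,5] "every" : (PP\PP)/N
          [5,6] "city" : N
  [6,8] S\N   >
    [6,7] "no" : (S\N)/S
    [7,8] "with" : S

[0,1] (N/PP)/S  lex  "park"
[1,2] S  lex  "often"
[0,2] N/PP  >  k=1
[2,3] N  lex  "quickly"
[3,4] PP\N  lex  "bone"
[4,5] (PP\PP)/N  lex  "every"
[5,6] N  lex  "city"
[4,6] PP\PP  >  k=5
[3,6] PP\N  <B  k=4
[2,6] PP  <  k=3
[0,6] N  >  k=2
[6,7] (S\N)/S  lex  "no"
[7,8] S  lex  "with"
[6,8] S\N  >  k=7
[0,8] S  <  k=6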